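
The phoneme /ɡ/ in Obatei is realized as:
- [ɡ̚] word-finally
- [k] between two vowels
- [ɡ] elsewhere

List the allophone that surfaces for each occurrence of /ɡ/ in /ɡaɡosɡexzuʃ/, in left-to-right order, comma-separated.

[ɡ], [k], [ɡ]

Occurrence 1 (position 1): no conditioning environment matches → elsewhere allophone [ɡ].
Occurrence 2 (position 3): between two vowels → [k].
Occurrence 3 (position 6): no conditioning environment matches → elsewhere allophone [ɡ].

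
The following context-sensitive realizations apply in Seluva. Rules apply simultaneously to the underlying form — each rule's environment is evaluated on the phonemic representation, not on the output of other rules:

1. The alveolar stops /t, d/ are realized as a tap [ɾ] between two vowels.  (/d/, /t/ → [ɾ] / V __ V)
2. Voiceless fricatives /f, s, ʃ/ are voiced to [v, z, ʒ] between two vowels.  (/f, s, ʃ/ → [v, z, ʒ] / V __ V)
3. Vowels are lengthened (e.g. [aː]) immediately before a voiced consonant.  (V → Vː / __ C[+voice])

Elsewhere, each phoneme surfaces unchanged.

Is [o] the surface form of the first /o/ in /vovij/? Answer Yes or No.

/o/ — between /v/ and /v/, before a voiced consonant — surfaces as [oː] (rule 3).
The actual realization is [oː], not [o].

No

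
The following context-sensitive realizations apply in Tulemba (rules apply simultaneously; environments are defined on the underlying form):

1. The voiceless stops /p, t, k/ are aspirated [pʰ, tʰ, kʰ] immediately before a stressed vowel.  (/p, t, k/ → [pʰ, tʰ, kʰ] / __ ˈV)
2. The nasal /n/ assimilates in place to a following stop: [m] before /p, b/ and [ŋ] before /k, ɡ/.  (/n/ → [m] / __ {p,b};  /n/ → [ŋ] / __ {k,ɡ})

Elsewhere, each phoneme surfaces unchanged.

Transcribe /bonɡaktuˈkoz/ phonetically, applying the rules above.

/b/ — not in any rule's target class → [b].
/o/ (between /b/ and /n/) is unaffected → [o].
/n/ (between /o/ and /ɡ/): before a labial or velar stop, so rule 2 applies → [ŋ].
/ɡ/ — not in any rule's target class → [ɡ].
/a/ — not in any rule's target class → [a].
/k/ (between /a/ and /t/) fails the environment for rule 1, so it stays [k].
/t/ (between /k/ and /u/): rule 1 targets it, but not immediately before a stressed vowel → unchanged [t].
/u/ (between /t/ and /k/) is unaffected → [u].
/k/ — between /u/ and /o/, immediately before a stressed vowel — surfaces as [kʰ] (rule 1).
/o/ — not in any rule's target class → [o].
/z/ stays [z].

[boŋɡaktuˈkʰoz]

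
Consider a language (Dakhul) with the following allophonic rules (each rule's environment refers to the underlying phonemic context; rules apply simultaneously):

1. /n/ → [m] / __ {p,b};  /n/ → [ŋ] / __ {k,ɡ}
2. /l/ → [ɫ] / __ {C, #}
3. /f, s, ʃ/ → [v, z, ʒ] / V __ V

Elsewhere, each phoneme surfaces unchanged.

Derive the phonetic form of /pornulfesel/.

[pornuɫfezeɫ]

/p/ stays [p].
/o/ — not in any rule's target class → [o].
/r/ (between /o/ and /n/): no rule targets it → [r].
/n/ (between /r/ and /u/) is in the target of rule 1 but the environment (before a labial or velar stop) is not met → [n].
/u/ stays [u].
/l/ — between /u/ and /f/, word-finally or immediately before a consonant — surfaces as [ɫ] (rule 2).
/f/ (between /l/ and /e/) is in the target of rule 3 but the environment (between two vowels) is not met → [f].
/e/ stays [e].
/s/ meets the environment for rule 3 (between two vowels) → [z].
/e/ (between /s/ and /l/): no rule targets it → [e].
/l/ meets the environment for rule 2 (word-finally or immediately before a consonant) → [ɫ].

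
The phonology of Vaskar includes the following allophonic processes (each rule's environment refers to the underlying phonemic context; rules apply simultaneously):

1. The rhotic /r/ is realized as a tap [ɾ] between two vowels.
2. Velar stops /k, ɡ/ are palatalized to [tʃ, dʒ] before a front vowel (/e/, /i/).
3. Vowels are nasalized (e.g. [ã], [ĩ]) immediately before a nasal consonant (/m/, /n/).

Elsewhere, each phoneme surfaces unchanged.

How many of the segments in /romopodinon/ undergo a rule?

3

Segments that undergo a rule: /o/ → [õ] (rule 3); /i/ → [ĩ] (rule 3); /o/ → [õ] (rule 3).
All other segments surface unchanged.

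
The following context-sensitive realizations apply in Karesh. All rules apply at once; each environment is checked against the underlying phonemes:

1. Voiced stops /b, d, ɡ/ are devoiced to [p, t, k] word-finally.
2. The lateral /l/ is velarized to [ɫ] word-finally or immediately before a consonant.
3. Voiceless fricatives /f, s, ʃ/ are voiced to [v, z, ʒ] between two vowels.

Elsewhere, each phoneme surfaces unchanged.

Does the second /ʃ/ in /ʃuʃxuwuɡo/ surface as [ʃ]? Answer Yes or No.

/ʃ/ (between /u/ and /x/) fails the environment for rule 3, so it stays [ʃ].
The actual realization is [ʃ], which matches [ʃ].

Yes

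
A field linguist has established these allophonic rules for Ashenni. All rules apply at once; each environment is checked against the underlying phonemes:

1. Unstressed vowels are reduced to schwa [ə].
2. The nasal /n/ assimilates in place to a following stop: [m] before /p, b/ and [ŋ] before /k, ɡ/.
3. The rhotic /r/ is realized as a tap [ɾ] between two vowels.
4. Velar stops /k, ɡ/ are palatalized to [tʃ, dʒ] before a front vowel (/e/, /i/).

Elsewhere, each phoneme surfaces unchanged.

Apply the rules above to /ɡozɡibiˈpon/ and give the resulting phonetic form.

[ɡəzdʒəbəˈpon]

/ɡ/ — word-initial; rule 4 does not apply here → [ɡ].
/o/ (between /ɡ/ and /z/) occurs in an unstressed syllable → [ə] by rule 1.
/z/ — not in any rule's target class → [z].
/ɡ/ (between /z/ and /i/) occurs before a front vowel → [dʒ] by rule 4.
/i/ (between /ɡ/ and /b/) occurs in an unstressed syllable → [ə] by rule 1.
/b/ — not in any rule's target class → [b].
/i/ (between /b/ and /p/): in an unstressed syllable, so rule 1 applies → [ə].
/p/ — not in any rule's target class → [p].
/o/ (between /p/ and /n/): rule 1 targets it, but not in an unstressed syllable → unchanged [o].
/n/ (word-final) is in the target of rule 2 but the environment (before a labial or velar stop) is not met → [n].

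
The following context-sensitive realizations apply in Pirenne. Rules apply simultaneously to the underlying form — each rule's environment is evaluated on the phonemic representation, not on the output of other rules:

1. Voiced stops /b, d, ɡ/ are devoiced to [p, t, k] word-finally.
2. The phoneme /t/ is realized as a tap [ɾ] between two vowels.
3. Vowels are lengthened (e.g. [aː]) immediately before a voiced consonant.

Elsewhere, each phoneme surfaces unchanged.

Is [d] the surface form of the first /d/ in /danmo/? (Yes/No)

/d/ (word-initial) is in the target of rule 1 but the environment (word-finally) is not met → [d].
The actual realization is [d], which matches [d].

Yes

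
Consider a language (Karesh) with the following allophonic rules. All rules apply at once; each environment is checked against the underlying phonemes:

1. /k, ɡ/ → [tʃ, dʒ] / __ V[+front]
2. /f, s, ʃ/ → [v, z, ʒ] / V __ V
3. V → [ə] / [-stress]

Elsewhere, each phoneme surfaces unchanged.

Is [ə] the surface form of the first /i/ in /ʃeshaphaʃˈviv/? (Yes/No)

/i/ — between /v/ and /v/; rule 3 does not apply here → [i].
The actual realization is [i], not [ə].

No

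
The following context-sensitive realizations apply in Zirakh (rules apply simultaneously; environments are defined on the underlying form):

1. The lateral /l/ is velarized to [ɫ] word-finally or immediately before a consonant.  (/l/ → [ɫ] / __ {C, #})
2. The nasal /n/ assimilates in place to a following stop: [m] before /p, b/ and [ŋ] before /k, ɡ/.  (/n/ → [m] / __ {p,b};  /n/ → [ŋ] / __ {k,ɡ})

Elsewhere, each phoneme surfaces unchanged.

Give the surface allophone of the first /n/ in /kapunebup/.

/n/ — between /u/ and /e/; rule 2 does not apply here → [n].

[n]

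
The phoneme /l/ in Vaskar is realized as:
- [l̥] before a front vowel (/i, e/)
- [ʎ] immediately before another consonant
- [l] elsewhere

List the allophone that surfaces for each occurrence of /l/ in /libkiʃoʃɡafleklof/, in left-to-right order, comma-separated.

[l̥], [l̥], [l]

Occurrence 1 (position 1): before a front vowel (/i, e/) → [l̥].
Occurrence 2 (position 12): before a front vowel (/i, e/) → [l̥].
Occurrence 3 (position 15): no conditioning environment matches → elsewhere allophone [l].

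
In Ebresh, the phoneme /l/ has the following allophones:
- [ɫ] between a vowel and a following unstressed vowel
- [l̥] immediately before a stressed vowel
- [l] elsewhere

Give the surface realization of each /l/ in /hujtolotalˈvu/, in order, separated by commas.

Occurrence 1 (position 6): between a vowel and a following unstressed vowel → [ɫ].
Occurrence 2 (position 10): no conditioning environment matches → elsewhere allophone [l].

[ɫ], [l]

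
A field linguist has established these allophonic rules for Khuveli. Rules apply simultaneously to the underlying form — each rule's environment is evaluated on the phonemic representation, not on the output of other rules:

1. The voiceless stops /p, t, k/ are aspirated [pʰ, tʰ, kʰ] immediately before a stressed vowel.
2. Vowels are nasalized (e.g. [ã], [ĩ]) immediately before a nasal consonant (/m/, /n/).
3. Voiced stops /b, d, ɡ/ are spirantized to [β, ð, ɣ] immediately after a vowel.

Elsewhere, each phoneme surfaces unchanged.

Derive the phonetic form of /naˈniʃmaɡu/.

/n/ (word-initial) is unaffected → [n].
/a/ — between /n/ and /n/, before a nasal consonant — surfaces as [ã] (rule 2).
/n/ — not in any rule's target class → [n].
/i/ (between /n/ and /ʃ/): rule 2 targets it, but not before a nasal consonant → unchanged [i].
/ʃ/ stays [ʃ].
/m/ stays [m].
/a/ (between /m/ and /ɡ/) is in the target of rule 2 but the environment (before a nasal consonant) is not met → [a].
Rule 3 applies to /ɡ/ (between /a/ and /u/: immediately after a vowel) → [ɣ].
/u/ (word-final) fails the environment for rule 2, so it stays [u].

[nãˈniʃmaɣu]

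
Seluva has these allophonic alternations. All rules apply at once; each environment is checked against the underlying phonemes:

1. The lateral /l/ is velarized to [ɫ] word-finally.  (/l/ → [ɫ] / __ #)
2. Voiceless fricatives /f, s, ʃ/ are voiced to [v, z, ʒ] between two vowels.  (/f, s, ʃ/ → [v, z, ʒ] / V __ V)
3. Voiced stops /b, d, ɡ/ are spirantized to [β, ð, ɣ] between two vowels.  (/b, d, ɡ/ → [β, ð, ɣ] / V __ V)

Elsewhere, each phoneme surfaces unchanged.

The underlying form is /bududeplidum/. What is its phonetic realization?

[buðuðepliðum]

/b/ — word-initial; rule 3 does not apply here → [b].
/d/ (between /u/ and /u/): between two vowels, so rule 3 applies → [ð].
/d/ meets the environment for rule 3 (between two vowels) → [ð].
/l/ (between /p/ and /i/) fails the environment for rule 1, so it stays [l].
/d/ (between /i/ and /u/) occurs between two vowels → [ð] by rule 3.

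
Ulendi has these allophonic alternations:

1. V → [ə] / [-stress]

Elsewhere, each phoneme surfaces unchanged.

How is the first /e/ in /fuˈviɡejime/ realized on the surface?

[ə]

/e/ (between /ɡ/ and /j/) occurs in an unstressed syllable → [ə] by rule 1.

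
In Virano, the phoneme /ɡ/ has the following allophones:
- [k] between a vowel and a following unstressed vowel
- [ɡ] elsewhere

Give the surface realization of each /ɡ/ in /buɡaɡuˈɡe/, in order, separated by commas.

[k], [k], [ɡ]

Occurrence 1 (position 3): between a vowel and a following unstressed vowel → [k].
Occurrence 2 (position 5): between a vowel and a following unstressed vowel → [k].
Occurrence 3 (position 7): no conditioning environment matches → elsewhere allophone [ɡ].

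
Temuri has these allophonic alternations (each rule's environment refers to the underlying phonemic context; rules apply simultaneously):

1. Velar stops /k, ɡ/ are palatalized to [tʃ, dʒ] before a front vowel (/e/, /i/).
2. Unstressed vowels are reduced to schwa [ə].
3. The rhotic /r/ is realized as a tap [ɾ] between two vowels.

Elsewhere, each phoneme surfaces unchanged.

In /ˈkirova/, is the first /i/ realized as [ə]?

/i/ (between /k/ and /r/) is in the target of rule 2 but the environment (in an unstressed syllable) is not met → [i].
The actual realization is [i], not [ə].

No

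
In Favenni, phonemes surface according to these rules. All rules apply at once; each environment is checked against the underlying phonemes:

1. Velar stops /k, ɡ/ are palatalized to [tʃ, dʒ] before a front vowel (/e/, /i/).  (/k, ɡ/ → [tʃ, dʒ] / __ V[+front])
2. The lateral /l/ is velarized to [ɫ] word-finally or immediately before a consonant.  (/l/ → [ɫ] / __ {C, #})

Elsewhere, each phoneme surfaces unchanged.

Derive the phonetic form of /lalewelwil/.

[laleweɫwiɫ]

/l/ — word-initial; rule 2 does not apply here → [l].
/a/ (between /l/ and /l/): no rule targets it → [a].
/l/ (between /a/ and /e/) fails the environment for rule 2, so it stays [l].
/e/ — not in any rule's target class → [e].
/w/ stays [w].
/e/ stays [e].
/l/ — between /e/ and /w/, word-finally or immediately before a consonant — surfaces as [ɫ] (rule 2).
/w/ (between /l/ and /i/) is unaffected → [w].
/i/ — not in any rule's target class → [i].
/l/ — word-final, word-finally or immediately before a consonant — surfaces as [ɫ] (rule 2).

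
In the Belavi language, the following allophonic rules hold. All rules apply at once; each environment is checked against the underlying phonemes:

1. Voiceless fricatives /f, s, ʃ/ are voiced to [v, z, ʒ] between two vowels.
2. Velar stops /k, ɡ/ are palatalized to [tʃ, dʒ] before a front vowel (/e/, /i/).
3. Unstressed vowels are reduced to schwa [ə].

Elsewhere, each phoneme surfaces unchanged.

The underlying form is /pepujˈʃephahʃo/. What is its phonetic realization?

/p/ — not in any rule's target class → [p].
/e/ (between /p/ and /p/) occurs in an unstressed syllable → [ə] by rule 3.
/p/ stays [p].
/u/ (between /p/ and /j/): in an unstressed syllable, so rule 3 applies → [ə].
/j/ — not in any rule's target class → [j].
/ʃ/ (between /j/ and /e/) fails the environment for rule 1, so it stays [ʃ].
/e/ — between /ʃ/ and /p/; rule 3 does not apply here → [e].
/p/ (between /e/ and /h/): no rule targets it → [p].
/h/ — not in any rule's target class → [h].
/a/ meets the environment for rule 3 (in an unstressed syllable) → [ə].
/h/ stays [h].
/ʃ/ (between /h/ and /o/) fails the environment for rule 1, so it stays [ʃ].
/o/ meets the environment for rule 3 (in an unstressed syllable) → [ə].

[pəpəjˈʃephəhʃə]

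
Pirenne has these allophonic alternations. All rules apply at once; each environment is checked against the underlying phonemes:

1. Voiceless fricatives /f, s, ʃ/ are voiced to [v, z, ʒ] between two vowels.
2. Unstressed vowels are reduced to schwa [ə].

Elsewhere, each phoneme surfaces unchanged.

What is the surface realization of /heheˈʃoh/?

[həhəˈʒoh]

/h/ — not in any rule's target class → [h].
/e/ — between /h/ and /h/, in an unstressed syllable — surfaces as [ə] (rule 2).
/h/ — not in any rule's target class → [h].
Rule 2 applies to /e/ (between /h/ and /ʃ/: in an unstressed syllable) → [ə].
Rule 1 applies to /ʃ/ (between /e/ and /o/: between two vowels) → [ʒ].
/o/ (between /ʃ/ and /h/) fails the environment for rule 2, so it stays [o].
/h/ (word-final) is unaffected → [h].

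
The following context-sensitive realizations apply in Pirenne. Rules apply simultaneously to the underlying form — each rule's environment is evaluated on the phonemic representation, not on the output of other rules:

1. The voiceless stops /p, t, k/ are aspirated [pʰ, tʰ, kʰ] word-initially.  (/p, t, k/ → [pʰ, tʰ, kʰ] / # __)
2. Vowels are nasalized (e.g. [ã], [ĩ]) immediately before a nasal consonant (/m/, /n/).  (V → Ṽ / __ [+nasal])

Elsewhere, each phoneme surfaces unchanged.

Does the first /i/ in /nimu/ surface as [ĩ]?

/i/ meets the environment for rule 2 (before a nasal consonant) → [ĩ].
The actual realization is [ĩ], which matches [ĩ].

Yes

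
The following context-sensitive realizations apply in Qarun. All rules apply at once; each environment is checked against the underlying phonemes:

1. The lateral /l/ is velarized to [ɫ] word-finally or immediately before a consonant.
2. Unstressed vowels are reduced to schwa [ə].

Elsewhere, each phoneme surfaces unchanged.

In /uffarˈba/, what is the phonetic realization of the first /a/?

/a/ (between /f/ and /r/): in an unstressed syllable, so rule 2 applies → [ə].

[ə]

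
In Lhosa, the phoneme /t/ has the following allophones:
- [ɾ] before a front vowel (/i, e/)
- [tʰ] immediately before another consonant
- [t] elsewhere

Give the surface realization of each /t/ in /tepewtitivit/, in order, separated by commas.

[ɾ], [ɾ], [ɾ], [t]

Occurrence 1 (position 1): before a front vowel (/i, e/) → [ɾ].
Occurrence 2 (position 6): before a front vowel (/i, e/) → [ɾ].
Occurrence 3 (position 8): before a front vowel (/i, e/) → [ɾ].
Occurrence 4 (position 12): no conditioning environment matches → elsewhere allophone [t].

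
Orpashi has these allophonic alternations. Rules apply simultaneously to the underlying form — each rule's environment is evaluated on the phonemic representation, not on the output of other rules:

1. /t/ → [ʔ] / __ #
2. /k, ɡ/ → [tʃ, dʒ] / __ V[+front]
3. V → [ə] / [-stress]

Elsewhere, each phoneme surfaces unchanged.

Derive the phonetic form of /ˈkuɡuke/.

[ˈkuɡətʃə]

/k/ (word-initial) fails the environment for rule 2, so it stays [k].
/u/ — between /k/ and /ɡ/; rule 3 does not apply here → [u].
/ɡ/ — between /u/ and /u/; rule 2 does not apply here → [ɡ].
/u/ — between /ɡ/ and /k/, in an unstressed syllable — surfaces as [ə] (rule 3).
/k/ meets the environment for rule 2 (before a front vowel) → [tʃ].
/e/ meets the environment for rule 3 (in an unstressed syllable) → [ə].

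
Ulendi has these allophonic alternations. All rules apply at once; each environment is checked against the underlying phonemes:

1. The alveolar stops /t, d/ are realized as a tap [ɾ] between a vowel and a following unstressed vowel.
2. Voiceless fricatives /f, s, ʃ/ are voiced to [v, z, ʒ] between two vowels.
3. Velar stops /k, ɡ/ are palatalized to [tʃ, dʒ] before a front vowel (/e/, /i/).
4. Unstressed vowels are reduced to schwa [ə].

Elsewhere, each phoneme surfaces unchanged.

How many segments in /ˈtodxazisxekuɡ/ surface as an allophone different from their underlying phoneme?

Segments that undergo a rule: /a/ → [ə] (rule 4); /i/ → [ə] (rule 4); /e/ → [ə] (rule 4); /u/ → [ə] (rule 4).
All other segments surface unchanged.

4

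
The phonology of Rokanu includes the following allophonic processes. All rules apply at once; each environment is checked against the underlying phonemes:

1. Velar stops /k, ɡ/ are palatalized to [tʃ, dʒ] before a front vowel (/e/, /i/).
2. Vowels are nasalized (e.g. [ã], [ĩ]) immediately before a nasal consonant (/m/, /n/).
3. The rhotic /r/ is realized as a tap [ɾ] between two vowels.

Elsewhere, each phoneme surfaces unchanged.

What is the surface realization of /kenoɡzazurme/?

/k/ (word-initial): before a front vowel, so rule 1 applies → [tʃ].
/e/ meets the environment for rule 2 (before a nasal consonant) → [ẽ].
/n/ (between /e/ and /o/): no rule targets it → [n].
/o/ (between /n/ and /ɡ/): rule 2 targets it, but not before a nasal consonant → unchanged [o].
/ɡ/ (between /o/ and /z/): rule 1 targets it, but not before a front vowel → unchanged [ɡ].
/z/ (between /ɡ/ and /a/) is unaffected → [z].
/a/ (between /z/ and /z/): rule 2 targets it, but not before a nasal consonant → unchanged [a].
/z/ (between /a/ and /u/): no rule targets it → [z].
/u/ (between /z/ and /r/): rule 2 targets it, but not before a nasal consonant → unchanged [u].
/r/ (between /u/ and /m/): rule 3 targets it, but not between two vowels → unchanged [r].
/m/ (between /r/ and /e/) is unaffected → [m].
/e/ (word-final): rule 2 targets it, but not before a nasal consonant → unchanged [e].

[tʃẽnoɡzazurme]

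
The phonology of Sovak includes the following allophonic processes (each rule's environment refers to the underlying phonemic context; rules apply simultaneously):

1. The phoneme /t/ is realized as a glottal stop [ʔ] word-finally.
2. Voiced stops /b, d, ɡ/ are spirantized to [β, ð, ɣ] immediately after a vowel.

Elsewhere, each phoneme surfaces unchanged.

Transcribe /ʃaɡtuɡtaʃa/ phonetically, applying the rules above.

/ʃ/ (word-initial) is unaffected → [ʃ].
/a/ stays [a].
/ɡ/ meets the environment for rule 2 (immediately after a vowel) → [ɣ].
/t/ (between /ɡ/ and /u/): rule 1 targets it, but not word-finally → unchanged [t].
/u/ (between /t/ and /ɡ/): no rule targets it → [u].
Rule 2 applies to /ɡ/ (between /u/ and /t/: immediately after a vowel) → [ɣ].
/t/ (between /ɡ/ and /a/) is in the target of rule 1 but the environment (word-finally) is not met → [t].
/a/ stays [a].
/ʃ/ (between /a/ and /a/) is unaffected → [ʃ].
/a/ stays [a].

[ʃaɣtuɣtaʃa]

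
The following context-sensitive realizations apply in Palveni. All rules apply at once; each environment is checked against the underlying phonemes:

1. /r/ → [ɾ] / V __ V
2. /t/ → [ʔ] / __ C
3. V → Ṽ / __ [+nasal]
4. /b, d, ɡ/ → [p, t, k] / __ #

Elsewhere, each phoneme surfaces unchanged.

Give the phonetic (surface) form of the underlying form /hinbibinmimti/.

/h/ — not in any rule's target class → [h].
/i/ (between /h/ and /n/): before a nasal consonant, so rule 3 applies → [ĩ].
/n/ (between /i/ and /b/) is unaffected → [n].
/b/ — between /n/ and /i/; rule 4 does not apply here → [b].
/i/ (between /b/ and /b/) fails the environment for rule 3, so it stays [i].
/b/ (between /i/ and /i/): rule 4 targets it, but not word-finally → unchanged [b].
/i/ meets the environment for rule 3 (before a nasal consonant) → [ĩ].
/n/ (between /i/ and /m/) is unaffected → [n].
/m/ (between /n/ and /i/): no rule targets it → [m].
/i/ (between /m/ and /m/): before a nasal consonant, so rule 3 applies → [ĩ].
/m/ (between /i/ and /t/) is unaffected → [m].
/t/ (between /m/ and /i/): rule 2 targets it, but not immediately before a consonant → unchanged [t].
/i/ — word-final; rule 3 does not apply here → [i].

[hĩnbibĩnmĩmti]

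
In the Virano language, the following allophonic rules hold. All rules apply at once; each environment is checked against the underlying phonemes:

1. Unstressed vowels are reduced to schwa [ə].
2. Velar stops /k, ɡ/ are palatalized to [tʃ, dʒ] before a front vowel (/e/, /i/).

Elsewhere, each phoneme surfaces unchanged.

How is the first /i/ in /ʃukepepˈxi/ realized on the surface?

/i/ (word-final): rule 1 targets it, but not in an unstressed syllable → unchanged [i].

[i]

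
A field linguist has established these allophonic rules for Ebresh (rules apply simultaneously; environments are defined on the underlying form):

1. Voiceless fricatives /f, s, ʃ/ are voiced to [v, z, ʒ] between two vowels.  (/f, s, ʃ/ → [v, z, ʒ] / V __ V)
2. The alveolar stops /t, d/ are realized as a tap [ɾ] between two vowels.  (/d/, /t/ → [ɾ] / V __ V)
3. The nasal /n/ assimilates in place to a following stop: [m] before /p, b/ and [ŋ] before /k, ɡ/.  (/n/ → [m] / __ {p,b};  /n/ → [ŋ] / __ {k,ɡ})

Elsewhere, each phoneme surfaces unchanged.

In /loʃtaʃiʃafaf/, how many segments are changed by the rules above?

Segments that undergo a rule: /ʃ/ → [ʒ] (rule 1); /ʃ/ → [ʒ] (rule 1); /f/ → [v] (rule 1).
All other segments surface unchanged.

3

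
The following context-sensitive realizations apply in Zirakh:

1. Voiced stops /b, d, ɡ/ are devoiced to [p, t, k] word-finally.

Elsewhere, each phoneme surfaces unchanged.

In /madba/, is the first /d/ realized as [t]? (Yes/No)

No

/d/ (between /a/ and /b/): rule 1 targets it, but not word-finally → unchanged [d].
The actual realization is [d], not [t].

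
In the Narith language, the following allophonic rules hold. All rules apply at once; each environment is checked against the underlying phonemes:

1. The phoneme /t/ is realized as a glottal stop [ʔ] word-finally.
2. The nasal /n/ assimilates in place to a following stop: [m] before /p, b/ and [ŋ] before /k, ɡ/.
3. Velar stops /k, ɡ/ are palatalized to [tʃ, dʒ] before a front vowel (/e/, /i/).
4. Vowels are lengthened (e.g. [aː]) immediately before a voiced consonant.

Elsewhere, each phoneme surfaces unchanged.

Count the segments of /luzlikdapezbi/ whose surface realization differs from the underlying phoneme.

Segments that undergo a rule: /u/ → [uː] (rule 4); /e/ → [eː] (rule 4).
All other segments surface unchanged.

2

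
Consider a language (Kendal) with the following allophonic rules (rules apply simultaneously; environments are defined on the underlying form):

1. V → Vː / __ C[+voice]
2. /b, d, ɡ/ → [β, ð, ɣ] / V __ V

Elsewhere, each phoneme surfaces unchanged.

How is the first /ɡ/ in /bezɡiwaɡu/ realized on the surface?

[ɡ]

/ɡ/ (between /z/ and /i/): rule 2 targets it, but not between two vowels → unchanged [ɡ].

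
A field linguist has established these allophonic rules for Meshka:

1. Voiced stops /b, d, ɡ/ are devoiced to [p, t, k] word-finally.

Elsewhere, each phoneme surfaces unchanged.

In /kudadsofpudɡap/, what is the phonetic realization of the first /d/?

/d/ (between /u/ and /a/): rule 1 targets it, but not word-finally → unchanged [d].

[d]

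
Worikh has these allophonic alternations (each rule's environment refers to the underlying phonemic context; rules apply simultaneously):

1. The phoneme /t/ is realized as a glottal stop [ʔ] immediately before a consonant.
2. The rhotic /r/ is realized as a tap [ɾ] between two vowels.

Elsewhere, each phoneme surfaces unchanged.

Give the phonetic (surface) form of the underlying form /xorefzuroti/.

/x/ — not in any rule's target class → [x].
/o/ — not in any rule's target class → [o].
Rule 2 applies to /r/ (between /o/ and /e/: between two vowels) → [ɾ].
/e/ (between /r/ and /f/) is unaffected → [e].
/f/ (between /e/ and /z/) is unaffected → [f].
/z/ (between /f/ and /u/) is unaffected → [z].
/u/ — not in any rule's target class → [u].
/r/ (between /u/ and /o/): between two vowels, so rule 2 applies → [ɾ].
/o/ stays [o].
/t/ (between /o/ and /i/): rule 1 targets it, but not immediately before a consonant → unchanged [t].
/i/ — not in any rule's target class → [i].

[xoɾefzuɾoti]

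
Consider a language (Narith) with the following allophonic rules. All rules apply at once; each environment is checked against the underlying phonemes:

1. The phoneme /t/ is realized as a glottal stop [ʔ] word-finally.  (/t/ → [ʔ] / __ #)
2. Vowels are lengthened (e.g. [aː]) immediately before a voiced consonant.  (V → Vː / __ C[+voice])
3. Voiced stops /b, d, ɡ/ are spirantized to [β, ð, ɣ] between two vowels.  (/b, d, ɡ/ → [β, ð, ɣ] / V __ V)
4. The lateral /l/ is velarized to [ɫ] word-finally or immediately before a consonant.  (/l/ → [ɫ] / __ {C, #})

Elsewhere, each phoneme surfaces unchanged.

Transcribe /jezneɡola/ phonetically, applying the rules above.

/j/ (word-initial) is unaffected → [j].
/e/ meets the environment for rule 2 (before a voiced consonant) → [eː].
/z/ (between /e/ and /n/): no rule targets it → [z].
/n/ (between /z/ and /e/): no rule targets it → [n].
/e/ (between /n/ and /ɡ/): before a voiced consonant, so rule 2 applies → [eː].
/ɡ/ (between /e/ and /o/) occurs between two vowels → [ɣ] by rule 3.
/o/ — between /ɡ/ and /l/, before a voiced consonant — surfaces as [oː] (rule 2).
/l/ (between /o/ and /a/): rule 4 targets it, but not word-finally or immediately before a consonant → unchanged [l].
/a/ (word-final) is in the target of rule 2 but the environment (before a voiced consonant) is not met → [a].

[jeːzneːɣoːla]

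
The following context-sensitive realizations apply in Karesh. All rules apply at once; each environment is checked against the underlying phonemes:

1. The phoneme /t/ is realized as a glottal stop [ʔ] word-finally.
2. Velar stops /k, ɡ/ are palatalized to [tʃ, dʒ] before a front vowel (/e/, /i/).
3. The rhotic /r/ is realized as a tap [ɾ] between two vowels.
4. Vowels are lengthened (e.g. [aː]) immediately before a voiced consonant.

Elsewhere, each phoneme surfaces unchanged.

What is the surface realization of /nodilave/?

/n/ — not in any rule's target class → [n].
/o/ (between /n/ and /d/): before a voiced consonant, so rule 4 applies → [oː].
/d/ (between /o/ and /i/) is unaffected → [d].
/i/ — between /d/ and /l/, before a voiced consonant — surfaces as [iː] (rule 4).
/l/ (between /i/ and /a/) is unaffected → [l].
/a/ — between /l/ and /v/, before a voiced consonant — surfaces as [aː] (rule 4).
/v/ stays [v].
/e/ (word-final) fails the environment for rule 4, so it stays [e].

[noːdiːlaːve]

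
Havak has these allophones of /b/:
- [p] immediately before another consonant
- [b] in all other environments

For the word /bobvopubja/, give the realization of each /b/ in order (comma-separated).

Occurrence 1 (position 1): no conditioning environment matches → elsewhere allophone [b].
Occurrence 2 (position 3): immediately before another consonant → [p].
Occurrence 3 (position 8): immediately before another consonant → [p].

[b], [p], [p]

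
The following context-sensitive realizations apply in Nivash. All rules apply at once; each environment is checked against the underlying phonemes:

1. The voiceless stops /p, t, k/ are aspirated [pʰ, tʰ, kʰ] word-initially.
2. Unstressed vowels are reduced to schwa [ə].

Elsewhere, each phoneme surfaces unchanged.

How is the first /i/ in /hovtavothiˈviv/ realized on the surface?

Rule 2 applies to /i/ (between /h/ and /v/: in an unstressed syllable) → [ə].

[ə]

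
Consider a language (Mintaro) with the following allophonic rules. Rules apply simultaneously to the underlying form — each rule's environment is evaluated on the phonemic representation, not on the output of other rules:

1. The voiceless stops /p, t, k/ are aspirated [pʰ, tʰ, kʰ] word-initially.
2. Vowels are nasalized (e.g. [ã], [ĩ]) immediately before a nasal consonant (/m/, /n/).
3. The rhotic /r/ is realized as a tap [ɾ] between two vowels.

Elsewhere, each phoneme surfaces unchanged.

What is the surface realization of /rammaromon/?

[rãmmaɾõmõn]

/r/ (word-initial): rule 3 targets it, but not between two vowels → unchanged [r].
Rule 2 applies to /a/ (between /r/ and /m/: before a nasal consonant) → [ã].
/m/ (between /a/ and /m/) is unaffected → [m].
/m/ stays [m].
/a/ (between /m/ and /r/) fails the environment for rule 2, so it stays [a].
/r/ meets the environment for rule 3 (between two vowels) → [ɾ].
/o/ — between /r/ and /m/, before a nasal consonant — surfaces as [õ] (rule 2).
/m/ (between /o/ and /o/): no rule targets it → [m].
/o/ (between /m/ and /n/): before a nasal consonant, so rule 2 applies → [õ].
/n/ stays [n].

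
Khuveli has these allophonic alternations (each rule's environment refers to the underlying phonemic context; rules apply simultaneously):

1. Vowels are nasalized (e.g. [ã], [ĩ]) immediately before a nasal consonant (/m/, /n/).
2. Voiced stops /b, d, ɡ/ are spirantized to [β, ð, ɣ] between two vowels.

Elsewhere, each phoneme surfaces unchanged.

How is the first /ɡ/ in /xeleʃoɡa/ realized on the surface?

/ɡ/ (between /o/ and /a/): between two vowels, so rule 2 applies → [ɣ].

[ɣ]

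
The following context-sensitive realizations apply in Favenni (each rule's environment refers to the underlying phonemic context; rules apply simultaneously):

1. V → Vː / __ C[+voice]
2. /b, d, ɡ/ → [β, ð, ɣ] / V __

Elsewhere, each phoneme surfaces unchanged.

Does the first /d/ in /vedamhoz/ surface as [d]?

/d/ (between /e/ and /a/) occurs immediately after a vowel → [ð] by rule 2.
The actual realization is [ð], not [d].

No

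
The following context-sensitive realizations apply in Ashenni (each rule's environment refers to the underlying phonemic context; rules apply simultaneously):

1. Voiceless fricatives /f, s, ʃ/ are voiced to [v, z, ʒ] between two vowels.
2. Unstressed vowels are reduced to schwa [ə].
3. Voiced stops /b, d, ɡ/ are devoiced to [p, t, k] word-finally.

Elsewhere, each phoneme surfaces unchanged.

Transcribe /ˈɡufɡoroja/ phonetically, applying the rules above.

[ˈɡufɡərəjə]

/ɡ/ (word-initial) is in the target of rule 3 but the environment (word-finally) is not met → [ɡ].
/u/ (between /ɡ/ and /f/) fails the environment for rule 2, so it stays [u].
/f/ (between /u/ and /ɡ/) is in the target of rule 1 but the environment (between two vowels) is not met → [f].
/ɡ/ — between /f/ and /o/; rule 3 does not apply here → [ɡ].
/o/ (between /ɡ/ and /r/) occurs in an unstressed syllable → [ə] by rule 2.
/r/ stays [r].
/o/ (between /r/ and /j/) occurs in an unstressed syllable → [ə] by rule 2.
/j/ (between /o/ and /a/): no rule targets it → [j].
/a/ — word-final, in an unstressed syllable — surfaces as [ə] (rule 2).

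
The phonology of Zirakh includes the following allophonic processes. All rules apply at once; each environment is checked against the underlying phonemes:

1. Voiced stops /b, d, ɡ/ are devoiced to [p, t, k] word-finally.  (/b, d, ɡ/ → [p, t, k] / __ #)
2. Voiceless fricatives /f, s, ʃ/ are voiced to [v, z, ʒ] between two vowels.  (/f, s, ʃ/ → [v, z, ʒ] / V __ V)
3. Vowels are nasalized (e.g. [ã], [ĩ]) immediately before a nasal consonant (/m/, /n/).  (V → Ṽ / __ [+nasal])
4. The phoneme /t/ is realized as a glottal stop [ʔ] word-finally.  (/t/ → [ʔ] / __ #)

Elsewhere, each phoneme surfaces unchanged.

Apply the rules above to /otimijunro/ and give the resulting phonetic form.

[otĩmijũnro]

/o/ (word-initial) is in the target of rule 3 but the environment (before a nasal consonant) is not met → [o].
/t/ (between /o/ and /i/) is in the target of rule 4 but the environment (word-finally) is not met → [t].
/i/ (between /t/ and /m/) occurs before a nasal consonant → [ĩ] by rule 3.
/m/ (between /i/ and /i/): no rule targets it → [m].
/i/ (between /m/ and /j/) is in the target of rule 3 but the environment (before a nasal consonant) is not met → [i].
/j/ — not in any rule's target class → [j].
/u/ (between /j/ and /n/) occurs before a nasal consonant → [ũ] by rule 3.
/n/ (between /u/ and /r/): no rule targets it → [n].
/r/ (between /n/ and /o/) is unaffected → [r].
/o/ (word-final): rule 3 targets it, but not before a nasal consonant → unchanged [o].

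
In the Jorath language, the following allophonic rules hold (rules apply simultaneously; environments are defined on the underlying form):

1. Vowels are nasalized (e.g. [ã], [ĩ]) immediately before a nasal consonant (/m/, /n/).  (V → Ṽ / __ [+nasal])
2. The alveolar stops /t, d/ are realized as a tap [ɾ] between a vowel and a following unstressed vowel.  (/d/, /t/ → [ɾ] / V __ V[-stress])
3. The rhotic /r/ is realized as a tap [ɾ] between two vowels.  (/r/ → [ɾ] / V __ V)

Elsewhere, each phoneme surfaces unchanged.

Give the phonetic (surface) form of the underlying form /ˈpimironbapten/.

/p/ — not in any rule's target class → [p].
/i/ (between /p/ and /m/): before a nasal consonant, so rule 1 applies → [ĩ].
/m/ — not in any rule's target class → [m].
/i/ (between /m/ and /r/): rule 1 targets it, but not before a nasal consonant → unchanged [i].
/r/ (between /i/ and /o/): between two vowels, so rule 3 applies → [ɾ].
/o/ (between /r/ and /n/) occurs before a nasal consonant → [õ] by rule 1.
/n/ (between /o/ and /b/): no rule targets it → [n].
/b/ (between /n/ and /a/) is unaffected → [b].
/a/ (between /b/ and /p/) is in the target of rule 1 but the environment (before a nasal consonant) is not met → [a].
/p/ — not in any rule's target class → [p].
/t/ (between /p/ and /e/): rule 2 targets it, but not between a vowel and a following unstressed vowel → unchanged [t].
/e/ — between /t/ and /n/, before a nasal consonant — surfaces as [ẽ] (rule 1).
/n/ (word-final): no rule targets it → [n].

[ˈpĩmiɾõnbaptẽn]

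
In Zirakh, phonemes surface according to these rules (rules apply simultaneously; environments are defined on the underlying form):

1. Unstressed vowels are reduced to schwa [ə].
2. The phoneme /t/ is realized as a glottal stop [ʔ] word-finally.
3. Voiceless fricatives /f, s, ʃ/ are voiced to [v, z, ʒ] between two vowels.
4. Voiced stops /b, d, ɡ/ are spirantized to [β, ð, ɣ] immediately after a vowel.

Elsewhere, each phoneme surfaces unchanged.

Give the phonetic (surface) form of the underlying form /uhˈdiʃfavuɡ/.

[əhˈdiʃfəvəɣ]

/u/ — word-initial, in an unstressed syllable — surfaces as [ə] (rule 1).
/d/ (between /h/ and /i/): rule 4 targets it, but not immediately after a vowel → unchanged [d].
/i/ — between /d/ and /ʃ/; rule 1 does not apply here → [i].
/ʃ/ (between /i/ and /f/) fails the environment for rule 3, so it stays [ʃ].
/f/ — between /ʃ/ and /a/; rule 3 does not apply here → [f].
/a/ (between /f/ and /v/): in an unstressed syllable, so rule 1 applies → [ə].
/u/ (between /v/ and /ɡ/) occurs in an unstressed syllable → [ə] by rule 1.
/ɡ/ (word-final): immediately after a vowel, so rule 4 applies → [ɣ].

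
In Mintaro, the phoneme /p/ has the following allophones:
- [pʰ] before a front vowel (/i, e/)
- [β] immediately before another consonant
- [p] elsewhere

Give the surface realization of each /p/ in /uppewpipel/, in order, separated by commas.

Occurrence 1 (position 2): immediately before another consonant → [β].
Occurrence 2 (position 3): before a front vowel (/i, e/) → [pʰ].
Occurrence 3 (position 6): before a front vowel (/i, e/) → [pʰ].
Occurrence 4 (position 8): before a front vowel (/i, e/) → [pʰ].

[β], [pʰ], [pʰ], [pʰ]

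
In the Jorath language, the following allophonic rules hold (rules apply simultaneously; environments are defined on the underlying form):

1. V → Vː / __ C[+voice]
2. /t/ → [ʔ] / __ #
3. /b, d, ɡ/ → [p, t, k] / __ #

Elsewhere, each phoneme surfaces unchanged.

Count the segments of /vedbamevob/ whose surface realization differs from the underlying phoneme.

Segments that undergo a rule: /e/ → [eː] (rule 1); /a/ → [aː] (rule 1); /e/ → [eː] (rule 1); /o/ → [oː] (rule 1); /b/ → [p] (rule 3).
All other segments surface unchanged.

5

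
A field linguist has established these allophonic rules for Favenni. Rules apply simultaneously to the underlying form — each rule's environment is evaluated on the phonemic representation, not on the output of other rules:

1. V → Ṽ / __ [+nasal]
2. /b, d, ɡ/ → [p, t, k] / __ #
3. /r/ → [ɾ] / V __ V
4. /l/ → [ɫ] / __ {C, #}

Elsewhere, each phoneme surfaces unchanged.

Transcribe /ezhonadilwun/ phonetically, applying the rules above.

[ezhõnadiɫwũn]

/e/ — word-initial; rule 1 does not apply here → [e].
/z/ (between /e/ and /h/) is unaffected → [z].
/h/ stays [h].
/o/ (between /h/ and /n/): before a nasal consonant, so rule 1 applies → [õ].
/n/ (between /o/ and /a/): no rule targets it → [n].
/a/ (between /n/ and /d/) is in the target of rule 1 but the environment (before a nasal consonant) is not met → [a].
/d/ — between /a/ and /i/; rule 2 does not apply here → [d].
/i/ (between /d/ and /l/) is in the target of rule 1 but the environment (before a nasal consonant) is not met → [i].
/l/ (between /i/ and /w/) occurs word-finally or immediately before a consonant → [ɫ] by rule 4.
/w/ (between /l/ and /u/) is unaffected → [w].
/u/ meets the environment for rule 1 (before a nasal consonant) → [ũ].
/n/ stays [n].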